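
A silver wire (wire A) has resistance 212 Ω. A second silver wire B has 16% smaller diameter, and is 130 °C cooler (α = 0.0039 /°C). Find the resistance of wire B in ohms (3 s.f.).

R ∝ ρL/d² with ρ ∝ (1+αΔT), so R_B/R_A = (1 − 16/100)⁻² × (1 − 0.0039×130)
= 1.417 × 0.493 = 0.6987
R_B = 0.6987 × 212 = 148 Ω

148 Ω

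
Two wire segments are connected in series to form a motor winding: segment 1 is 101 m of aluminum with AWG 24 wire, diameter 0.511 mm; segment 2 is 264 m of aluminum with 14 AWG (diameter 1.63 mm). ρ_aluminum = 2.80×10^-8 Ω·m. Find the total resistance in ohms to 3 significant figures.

17.3 Ω

Segment 1: A = π(0.511/2 mm)² = π(2.5550e-04 m)² = 2.051e-07 m²
R₁ = ρL/A = (2.80×10^-8)(101)/(2.051e-07) = 13.79 Ω
Segment 2: A = π(1.63/2 mm)² = π(8.1500e-04 m)² = 2.087e-06 m²
R₂ = (2.80×10^-8)(264)/(2.087e-06) = 3.542 Ω
R = R₁ + R₂ = 17.3 Ω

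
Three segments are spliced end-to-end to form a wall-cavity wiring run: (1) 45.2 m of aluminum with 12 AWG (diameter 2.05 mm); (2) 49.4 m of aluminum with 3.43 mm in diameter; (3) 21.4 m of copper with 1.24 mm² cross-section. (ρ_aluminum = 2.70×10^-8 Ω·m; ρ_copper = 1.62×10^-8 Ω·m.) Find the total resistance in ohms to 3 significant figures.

0.794 Ω

Seg 1: A = π(2.05/2 mm)² = π(1.0250e-03 m)² = 3.301e-06 m²
R_1 = (2.70×10^-8)(45.2)/(3.301e-06) = 0.3697 Ω
Seg 2: A = π(d/2)² = π(1.7150e-03 m)² = 9.240e-06 m²
R_2 = (2.70×10^-8)(49.4)/(9.240e-06) = 0.1443 Ω
Seg 3: A = 1.24 mm² = 1.240e-06 m²
R_3 = (1.62×10^-8)(21.4)/(1.240e-06) = 0.2796 Ω
R_total = R_1 + R_2 + R_3 = 0.794 Ω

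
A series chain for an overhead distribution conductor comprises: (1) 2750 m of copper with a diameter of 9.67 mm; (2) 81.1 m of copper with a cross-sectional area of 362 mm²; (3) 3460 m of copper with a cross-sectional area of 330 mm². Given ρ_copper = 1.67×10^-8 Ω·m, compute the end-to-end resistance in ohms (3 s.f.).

0.804 Ω

Seg 1: A = π(d/2)² = π(4.8350e-03 m)² = 7.344e-05 m²
R_1 = (1.67×10^-8)(2750)/(7.344e-05) = 0.6253 Ω
Seg 2: A = 362 mm² = 3.620e-04 m²
R_2 = (1.67×10^-8)(81.1)/(3.620e-04) = 0.003741 Ω
Seg 3: A = 330 mm² = 3.300e-04 m²
R_3 = (1.67×10^-8)(3460)/(3.300e-04) = 0.1751 Ω
R_total = R_1 + R_2 + R_3 = 0.804 Ω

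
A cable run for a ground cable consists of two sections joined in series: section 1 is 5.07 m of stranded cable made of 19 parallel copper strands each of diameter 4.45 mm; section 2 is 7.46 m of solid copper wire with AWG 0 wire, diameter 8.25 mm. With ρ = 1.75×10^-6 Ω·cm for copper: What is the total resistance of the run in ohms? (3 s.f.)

0.00274 Ω

ρ = 1.75×10^-6 Ω·cm = 1.75×10^-8 Ω·m
Section 1: A_strand = π(2.2250e-03)² = 1.555e-05 m²; R₁ = ρL/(N·A_s) = (1.75×10^-8)(5.07)/(19×1.555e-05) = 3.002×10^-4 Ω
Section 2: A = π(8.25/2 mm)² = π(4.1250e-03 m)² = 5.346e-05 m²
R₂ = (1.75×10^-8)(7.46)/(5.346e-05) = 0.002442 Ω
R = R₁ + R₂ = 0.00274 Ω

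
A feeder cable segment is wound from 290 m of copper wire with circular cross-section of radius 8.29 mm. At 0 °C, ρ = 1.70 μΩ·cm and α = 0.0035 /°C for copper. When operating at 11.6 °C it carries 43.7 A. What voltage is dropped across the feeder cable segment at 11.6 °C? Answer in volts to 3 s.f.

1.04 V

ρ = 1.70 μΩ·cm = 1.70×10^-8 Ω·m
A = πr² = π(8.2900e-03 m)² = 2.159e-04 m²
R₍0₎ = ρL/A = (1.70×10^-8)(290)/(2.159e-04) = 0.02283 Ω
R₍11.6₎ = R₍0₎(1 + αΔT) = 0.02283 × (1 + 0.0035×11.6) = 0.02376 Ω
V = IR = 43.7 × 0.02376 = 1.04 V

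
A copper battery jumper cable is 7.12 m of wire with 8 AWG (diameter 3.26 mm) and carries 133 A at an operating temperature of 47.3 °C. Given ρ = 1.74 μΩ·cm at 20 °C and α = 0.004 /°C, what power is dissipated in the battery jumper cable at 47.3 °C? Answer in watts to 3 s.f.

ρ = 1.74 μΩ·cm = 1.74×10^-8 Ω·m
A = π(3.26/2 mm)² = π(1.6300e-03 m)² = 8.347e-06 m²
R₍20₎ = ρL/A = (1.74×10^-8)(7.12)/(8.347e-06) = 0.01484 Ω
R₍47.3₎ = R₍20₎(1 + αΔT) = 0.01484 × (1 + 0.004×27.3) = 0.01646 Ω
P = I²R = (133)² × 0.01646 = 291 W

291 W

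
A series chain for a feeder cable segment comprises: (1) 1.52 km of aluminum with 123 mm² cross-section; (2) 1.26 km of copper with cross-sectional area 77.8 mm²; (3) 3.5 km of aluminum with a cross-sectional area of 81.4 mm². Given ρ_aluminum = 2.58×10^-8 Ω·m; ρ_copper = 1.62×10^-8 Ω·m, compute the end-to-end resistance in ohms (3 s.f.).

1.69 Ω

Seg 1: A = 123 mm² = 1.230e-04 m²
R_1 = (2.58×10^-8)(1520)/(1.230e-04) = 0.3188 Ω
Seg 2: A = 77.8 mm² = 7.780e-05 m²
R_2 = (1.62×10^-8)(1260)/(7.780e-05) = 0.2624 Ω
Seg 3: A = 81.4 mm² = 8.140e-05 m²
R_3 = (2.58×10^-8)(3500)/(8.140e-05) = 1.109 Ω
R_total = R_1 + R_2 + R_3 = 1.69 Ω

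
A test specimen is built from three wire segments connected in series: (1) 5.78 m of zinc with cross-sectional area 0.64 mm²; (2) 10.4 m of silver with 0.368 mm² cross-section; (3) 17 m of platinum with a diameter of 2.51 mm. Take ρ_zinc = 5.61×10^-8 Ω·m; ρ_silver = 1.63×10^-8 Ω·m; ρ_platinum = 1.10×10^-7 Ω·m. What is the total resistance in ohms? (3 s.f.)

1.35 Ω

Seg 1: A = 0.64 mm² = 6.400e-07 m²
R_1 = (5.61×10^-8)(5.78)/(6.400e-07) = 0.5067 Ω
Seg 2: A = 0.368 mm² = 3.680e-07 m²
R_2 = (1.63×10^-8)(10.4)/(3.680e-07) = 0.4607 Ω
Seg 3: A = π(d/2)² = π(1.2550e-03 m)² = 4.948e-06 m²
R_3 = (1.10×10^-7)(17)/(4.948e-06) = 0.3779 Ω
R_total = R_1 + R_2 + R_3 = 1.35 Ω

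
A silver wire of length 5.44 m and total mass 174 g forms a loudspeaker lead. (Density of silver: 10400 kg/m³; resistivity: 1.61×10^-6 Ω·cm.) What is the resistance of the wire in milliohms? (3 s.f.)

ρ = 1.61×10^-6 Ω·cm = 1.61×10^-8 Ω·m
A = m/(density·L) = 0.174/(10400×5.44) = 3.0755e-06 m²
R = ρL/A = (1.61×10^-8)(5.44)/(3.0755e-06) = 28.5 mΩ

28.5 mΩ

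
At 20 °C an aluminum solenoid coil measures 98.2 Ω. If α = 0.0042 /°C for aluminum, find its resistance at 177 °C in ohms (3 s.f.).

163 Ω

ΔT = 177 − 20 = 157 °C
R = R₀(1 + αΔT) = 98.2 × (1 + 0.0042×157) = 98.2 × 1.659 = 163 Ω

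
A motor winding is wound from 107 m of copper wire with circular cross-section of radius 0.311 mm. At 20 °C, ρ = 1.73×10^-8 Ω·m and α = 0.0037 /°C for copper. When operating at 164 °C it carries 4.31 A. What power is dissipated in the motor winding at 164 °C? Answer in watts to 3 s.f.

173 W

A = πr² = π(3.1100e-04 m)² = 3.039e-07 m²
R₍20₎ = ρL/A = (1.73×10^-8)(107)/(3.039e-07) = 6.092 Ω
R₍164₎ = R₍20₎(1 + αΔT) = 6.092 × (1 + 0.0037×144) = 9.338 Ω
P = I²R = (4.31)² × 9.338 = 173 W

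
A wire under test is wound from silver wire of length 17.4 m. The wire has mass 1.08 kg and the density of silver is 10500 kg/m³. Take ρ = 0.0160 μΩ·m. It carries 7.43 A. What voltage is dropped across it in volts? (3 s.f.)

0.350 V

ρ = 0.0160 μΩ·m = 1.60×10^-8 Ω·m
A = m/(density·L) = 1.08/(10500×17.4) = 5.9113e-06 m²
R = ρL/A = (1.60×10^-8)(17.4)/(5.9113e-06) = 0.0471 Ω
V = IR = 7.43 × 0.0471 = 0.350 V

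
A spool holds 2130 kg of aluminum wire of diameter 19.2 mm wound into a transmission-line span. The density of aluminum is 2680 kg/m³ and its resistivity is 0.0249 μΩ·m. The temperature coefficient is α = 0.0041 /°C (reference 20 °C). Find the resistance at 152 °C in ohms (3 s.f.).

ρ = 0.0249 μΩ·m = 2.49×10^-8 Ω·m
A = π(d/2)² = π(9.6000e-03 m)² = 2.8953e-04 m²
L = m/(density·A) = 2130/(2680×2.8953e-04) = 2745 m
R = ρL/A = (2.49×10^-8)(2745)/(2.8953e-04) = 0.2361 Ω
R(152 °C) = 0.2361 × (1 + 0.0041×132) = 0.364 Ω

0.364 Ω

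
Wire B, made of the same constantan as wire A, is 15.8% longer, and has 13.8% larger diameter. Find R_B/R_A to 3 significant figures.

R ∝ L/d², so R_B/R_A = (1 + 15.8/100) × (1 + 13.8/100)⁻²
= 1.158 × 0.7722 = 0.894

0.894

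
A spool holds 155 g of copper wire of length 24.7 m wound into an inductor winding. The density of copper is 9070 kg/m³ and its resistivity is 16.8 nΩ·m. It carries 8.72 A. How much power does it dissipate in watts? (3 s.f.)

ρ = 16.8 nΩ·m = 1.68×10^-8 Ω·m
A = m/(density·L) = 0.155/(9070×24.7) = 6.9187e-07 m²
R = ρL/A = (1.68×10^-8)(24.7)/(6.9187e-07) = 0.5998 Ω
P = I²R = (8.72)² × 0.5998 = 45.6 W

45.6 W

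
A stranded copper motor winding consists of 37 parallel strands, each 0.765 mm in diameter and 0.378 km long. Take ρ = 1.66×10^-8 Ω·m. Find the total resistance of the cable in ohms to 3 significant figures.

A_strand = π(3.8250e-04 m)² = 4.596e-07 m²
R_strand = ρL/A = (1.66×10^-8)(378)/(4.596e-07) = 13.65 Ω
R_total = R_strand/N = 13.65/37 = 0.369 Ω

0.369 Ω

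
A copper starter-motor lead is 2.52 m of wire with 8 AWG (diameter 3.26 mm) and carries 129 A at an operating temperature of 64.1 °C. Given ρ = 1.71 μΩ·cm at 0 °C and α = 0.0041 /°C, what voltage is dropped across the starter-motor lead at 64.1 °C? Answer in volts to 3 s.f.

0.841 V

ρ = 1.71 μΩ·cm = 1.71×10^-8 Ω·m
A = π(3.26/2 mm)² = π(1.6300e-03 m)² = 8.347e-06 m²
R₍0₎ = ρL/A = (1.71×10^-8)(2.52)/(8.347e-06) = 0.005163 Ω
R₍64.1₎ = R₍0₎(1 + αΔT) = 0.005163 × (1 + 0.0041×64.1) = 0.006519 Ω
V = IR = 129 × 0.006519 = 0.841 V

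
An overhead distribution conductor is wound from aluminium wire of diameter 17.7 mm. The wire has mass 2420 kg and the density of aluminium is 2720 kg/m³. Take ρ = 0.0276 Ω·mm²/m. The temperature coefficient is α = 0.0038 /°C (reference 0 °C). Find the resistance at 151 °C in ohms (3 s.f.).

0.638 Ω

ρ = 0.0276 Ω·mm²/m = 2.76×10^-8 Ω·m
A = π(d/2)² = π(8.8500e-03 m)² = 2.4606e-04 m²
L = m/(density·A) = 2420/(2720×2.4606e-04) = 3616 m
R = ρL/A = (2.76×10^-8)(3616)/(2.4606e-04) = 0.4056 Ω
R(151 °C) = 0.4056 × (1 + 0.0038×151) = 0.638 Ω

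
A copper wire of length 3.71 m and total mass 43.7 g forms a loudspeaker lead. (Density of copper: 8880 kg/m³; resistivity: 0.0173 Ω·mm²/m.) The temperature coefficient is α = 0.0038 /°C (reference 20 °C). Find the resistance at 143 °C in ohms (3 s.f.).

0.0710 Ω

ρ = 0.0173 Ω·mm²/m = 1.73×10^-8 Ω·m
A = m/(density·L) = 0.0437/(8880×3.71) = 1.3265e-06 m²
R = ρL/A = (1.73×10^-8)(3.71)/(1.3265e-06) = 0.04839 Ω
R(143 °C) = 0.04839 × (1 + 0.0038×123) = 0.0710 Ω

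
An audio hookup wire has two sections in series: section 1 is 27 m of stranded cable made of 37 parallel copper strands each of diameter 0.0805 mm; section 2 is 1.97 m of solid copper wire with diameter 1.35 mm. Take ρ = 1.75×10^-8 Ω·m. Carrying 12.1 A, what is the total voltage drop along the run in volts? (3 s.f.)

Section 1: A_strand = π(4.0250e-05)² = 5.090e-09 m²; R₁ = ρL/(N·A_s) = (1.75×10^-8)(27)/(37×5.090e-09) = 2.509 Ω
Section 2: A = π(d/2)² = π(6.7500e-04 m)² = 1.431e-06 m²
R₂ = (1.75×10^-8)(1.97)/(1.431e-06) = 0.02409 Ω
R = R₁ + R₂ = 2.533 Ω
V = IR = 12.1 × 2.533 = 30.7 V

30.7 V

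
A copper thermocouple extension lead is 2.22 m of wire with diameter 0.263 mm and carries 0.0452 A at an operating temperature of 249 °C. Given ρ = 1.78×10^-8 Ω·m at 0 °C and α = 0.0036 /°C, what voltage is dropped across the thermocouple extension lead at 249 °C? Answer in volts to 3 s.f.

0.0624 V

A = π(d/2)² = π(1.3150e-04 m)² = 5.433e-08 m²
R₍0₎ = ρL/A = (1.78×10^-8)(2.22)/(5.433e-08) = 0.7274 Ω
R₍249₎ = R₍0₎(1 + αΔT) = 0.7274 × (1 + 0.0036×249) = 1.379 Ω
V = IR = 0.0452 × 1.379 = 0.0624 V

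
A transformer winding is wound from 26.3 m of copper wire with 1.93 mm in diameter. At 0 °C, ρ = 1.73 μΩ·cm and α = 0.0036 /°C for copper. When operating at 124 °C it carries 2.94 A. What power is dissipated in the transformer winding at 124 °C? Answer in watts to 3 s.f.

ρ = 1.73 μΩ·cm = 1.73×10^-8 Ω·m
A = π(d/2)² = π(9.6500e-04 m)² = 2.926e-06 m²
R₍0₎ = ρL/A = (1.73×10^-8)(26.3)/(2.926e-06) = 0.1555 Ω
R₍124₎ = R₍0₎(1 + αΔT) = 0.1555 × (1 + 0.0036×124) = 0.2249 Ω
P = I²R = (2.94)² × 0.2249 = 1.94 W

1.94 W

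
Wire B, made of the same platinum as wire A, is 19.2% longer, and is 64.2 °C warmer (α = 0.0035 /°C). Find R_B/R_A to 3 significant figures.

1.46

R ∝ ρL/d² with ρ ∝ (1+αΔT), so R_B/R_A = (1 + 19.2/100) × (1 + 0.0035×64.2)
= 1.192 × 1.225 = 1.46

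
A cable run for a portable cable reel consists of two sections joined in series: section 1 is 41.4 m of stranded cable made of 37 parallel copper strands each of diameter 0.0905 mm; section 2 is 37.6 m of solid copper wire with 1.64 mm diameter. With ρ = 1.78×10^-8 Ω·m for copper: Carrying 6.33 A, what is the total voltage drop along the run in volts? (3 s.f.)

Section 1: A_strand = π(4.5250e-05)² = 6.433e-09 m²; R₁ = ρL/(N·A_s) = (1.78×10^-8)(41.4)/(37×6.433e-09) = 3.096 Ω
Section 2: A = π(d/2)² = π(8.2000e-04 m)² = 2.112e-06 m²
R₂ = (1.78×10^-8)(37.6)/(2.112e-06) = 0.3168 Ω
R = R₁ + R₂ = 3.413 Ω
V = IR = 6.33 × 3.413 = 21.6 V

21.6 V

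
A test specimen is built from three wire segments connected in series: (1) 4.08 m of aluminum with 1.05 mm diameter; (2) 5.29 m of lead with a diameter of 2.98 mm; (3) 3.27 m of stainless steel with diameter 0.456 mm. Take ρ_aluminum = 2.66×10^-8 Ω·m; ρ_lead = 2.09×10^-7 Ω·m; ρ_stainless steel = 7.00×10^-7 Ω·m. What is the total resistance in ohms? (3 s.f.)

Seg 1: A = π(d/2)² = π(5.2500e-04 m)² = 8.659e-07 m²
R_1 = (2.66×10^-8)(4.08)/(8.659e-07) = 0.1253 Ω
Seg 2: A = π(d/2)² = π(1.4900e-03 m)² = 6.975e-06 m²
R_2 = (2.09×10^-7)(5.29)/(6.975e-06) = 0.1585 Ω
Seg 3: A = π(d/2)² = π(2.2800e-04 m)² = 1.633e-07 m²
R_3 = (7.00×10^-7)(3.27)/(1.633e-07) = 14.02 Ω
R_total = R_1 + R_2 + R_3 = 14.3 Ω

14.3 Ω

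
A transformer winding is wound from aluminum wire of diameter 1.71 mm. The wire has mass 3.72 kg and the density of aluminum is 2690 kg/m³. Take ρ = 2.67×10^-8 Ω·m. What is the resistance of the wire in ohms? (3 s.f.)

A = π(d/2)² = π(8.5500e-04 m)² = 2.2966e-06 m²
L = m/(density·A) = 3.72/(2690×2.2966e-06) = 602.2 m
R = ρL/A = (2.67×10^-8)(602.2)/(2.2966e-06) = 7.00 Ω

7.00 Ω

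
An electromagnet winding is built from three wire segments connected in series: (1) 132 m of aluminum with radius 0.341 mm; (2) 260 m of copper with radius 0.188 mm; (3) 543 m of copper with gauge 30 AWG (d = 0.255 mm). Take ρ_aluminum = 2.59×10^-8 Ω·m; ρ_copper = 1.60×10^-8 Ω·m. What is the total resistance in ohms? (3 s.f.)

Seg 1: A = πr² = π(3.4100e-04 m)² = 3.653e-07 m²
R_1 = (2.59×10^-8)(132)/(3.653e-07) = 9.359 Ω
Seg 2: A = πr² = π(1.8800e-04 m)² = 1.110e-07 m²
R_2 = (1.60×10^-8)(260)/(1.110e-07) = 37.47 Ω
Seg 3: A = π(0.255/2 mm)² = π(1.2750e-04 m)² = 5.107e-08 m²
R_3 = (1.60×10^-8)(543)/(5.107e-08) = 170.1 Ω
R_total = R_1 + R_2 + R_3 = 217 Ω

217 Ω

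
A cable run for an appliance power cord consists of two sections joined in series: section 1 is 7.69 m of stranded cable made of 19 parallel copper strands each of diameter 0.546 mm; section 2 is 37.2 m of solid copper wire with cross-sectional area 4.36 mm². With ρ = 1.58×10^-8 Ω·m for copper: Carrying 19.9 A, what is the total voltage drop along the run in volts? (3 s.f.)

Section 1: A_strand = π(2.7300e-04)² = 2.341e-07 m²; R₁ = ρL/(N·A_s) = (1.58×10^-8)(7.69)/(19×2.341e-07) = 0.02731 Ω
Section 2: A = 4.36 mm² = 4.360e-06 m²
R₂ = (1.58×10^-8)(37.2)/(4.360e-06) = 0.1348 Ω
R = R₁ + R₂ = 0.1621 Ω
V = IR = 19.9 × 0.1621 = 3.23 V

3.23 V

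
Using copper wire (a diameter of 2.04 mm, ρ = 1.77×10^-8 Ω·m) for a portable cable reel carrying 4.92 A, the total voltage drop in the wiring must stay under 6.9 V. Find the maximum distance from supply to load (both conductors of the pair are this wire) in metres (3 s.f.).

A = π(d/2)² = π(1.0200e-03 m)² = 3.269e-06 m²
L_max = V_max·A/(2·ρI) = (6.9)(3.269e-06)/(2×1.77×10^-8×4.92) = 129 m

129 m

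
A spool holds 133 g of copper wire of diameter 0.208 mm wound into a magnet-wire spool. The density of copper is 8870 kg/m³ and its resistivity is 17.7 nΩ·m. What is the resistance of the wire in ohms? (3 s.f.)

230 Ω

ρ = 17.7 nΩ·m = 1.77×10^-8 Ω·m
A = π(d/2)² = π(1.0400e-04 m)² = 3.3979e-08 m²
L = m/(density·A) = 0.133/(8870×3.3979e-08) = 441.3 m
R = ρL/A = (1.77×10^-8)(441.3)/(3.3979e-08) = 230 Ω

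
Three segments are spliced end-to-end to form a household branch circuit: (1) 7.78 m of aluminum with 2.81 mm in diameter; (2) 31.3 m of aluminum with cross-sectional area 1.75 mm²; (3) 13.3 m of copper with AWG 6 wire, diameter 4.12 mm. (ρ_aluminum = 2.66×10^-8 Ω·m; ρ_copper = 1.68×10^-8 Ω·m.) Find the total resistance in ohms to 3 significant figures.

0.526 Ω

Seg 1: A = π(d/2)² = π(1.4050e-03 m)² = 6.202e-06 m²
R_1 = (2.66×10^-8)(7.78)/(6.202e-06) = 0.03337 Ω
Seg 2: A = 1.75 mm² = 1.750e-06 m²
R_2 = (2.66×10^-8)(31.3)/(1.750e-06) = 0.4758 Ω
Seg 3: A = π(4.12/2 mm)² = π(2.0600e-03 m)² = 1.333e-05 m²
R_3 = (1.68×10^-8)(13.3)/(1.333e-05) = 0.01676 Ω
R_total = R_1 + R_2 + R_3 = 0.526 Ω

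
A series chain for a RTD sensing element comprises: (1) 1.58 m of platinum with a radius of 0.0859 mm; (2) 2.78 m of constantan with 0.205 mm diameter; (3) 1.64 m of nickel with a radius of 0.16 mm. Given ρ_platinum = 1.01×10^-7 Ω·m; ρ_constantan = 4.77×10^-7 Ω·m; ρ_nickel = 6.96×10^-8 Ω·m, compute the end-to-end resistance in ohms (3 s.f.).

48.5 Ω

Seg 1: A = πr² = π(8.5900e-05 m)² = 2.318e-08 m²
R_1 = (1.01×10^-7)(1.58)/(2.318e-08) = 6.884 Ω
Seg 2: A = π(d/2)² = π(1.0250e-04 m)² = 3.301e-08 m²
R_2 = (4.77×10^-7)(2.78)/(3.301e-08) = 40.18 Ω
Seg 3: A = πr² = π(1.6000e-04 m)² = 8.042e-08 m²
R_3 = (6.96×10^-8)(1.64)/(8.042e-08) = 1.419 Ω
R_total = R_1 + R_2 + R_3 = 48.5 Ω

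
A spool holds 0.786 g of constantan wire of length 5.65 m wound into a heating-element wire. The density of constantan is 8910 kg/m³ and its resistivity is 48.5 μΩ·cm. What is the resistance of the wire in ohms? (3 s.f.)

176 Ω

ρ = 48.5 μΩ·cm = 4.85×10^-7 Ω·m
A = m/(density·L) = 7.860×10^-4/(8910×5.65) = 1.5613e-08 m²
R = ρL/A = (4.85×10^-7)(5.65)/(1.5613e-08) = 176 Ω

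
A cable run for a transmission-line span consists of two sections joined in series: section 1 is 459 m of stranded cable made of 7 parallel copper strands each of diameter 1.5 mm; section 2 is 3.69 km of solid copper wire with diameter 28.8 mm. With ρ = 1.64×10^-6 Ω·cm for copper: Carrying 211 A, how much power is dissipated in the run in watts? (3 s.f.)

31200 W

ρ = 1.64×10^-6 Ω·cm = 1.64×10^-8 Ω·m
Section 1: A_strand = π(7.5000e-04)² = 1.767e-06 m²; R₁ = ρL/(N·A_s) = (1.64×10^-8)(459)/(7×1.767e-06) = 0.6085 Ω
Section 2: A = π(d/2)² = π(1.4400e-02 m)² = 6.514e-04 m²
R₂ = (1.64×10^-8)(3690)/(6.514e-04) = 0.0929 Ω
R = R₁ + R₂ = 0.7014 Ω
P = I²R = (211)² × 0.7014 = 31200 W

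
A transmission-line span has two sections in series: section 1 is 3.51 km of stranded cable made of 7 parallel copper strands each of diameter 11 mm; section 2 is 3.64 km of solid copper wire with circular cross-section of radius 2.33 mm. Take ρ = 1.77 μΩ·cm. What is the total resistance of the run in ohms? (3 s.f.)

3.87 Ω

ρ = 1.77 μΩ·cm = 1.77×10^-8 Ω·m
Section 1: A_strand = π(5.5000e-03)² = 9.503e-05 m²; R₁ = ρL/(N·A_s) = (1.77×10^-8)(3510)/(7×9.503e-05) = 0.09339 Ω
Section 2: A = πr² = π(2.3300e-03 m)² = 1.706e-05 m²
R₂ = (1.77×10^-8)(3640)/(1.706e-05) = 3.778 Ω
R = R₁ + R₂ = 3.87 Ω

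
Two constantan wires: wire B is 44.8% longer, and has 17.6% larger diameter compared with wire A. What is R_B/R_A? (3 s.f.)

R ∝ L/d², so R_B/R_A = (1 + 44.8/100) × (1 + 17.6/100)⁻²
= 1.448 × 0.7231 = 1.05

1.05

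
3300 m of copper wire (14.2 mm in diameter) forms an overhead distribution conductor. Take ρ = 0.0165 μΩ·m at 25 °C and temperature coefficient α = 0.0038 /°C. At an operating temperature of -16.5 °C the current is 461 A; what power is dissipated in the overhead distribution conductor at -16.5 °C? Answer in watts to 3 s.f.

ρ = 0.0165 μΩ·m = 1.65×10^-8 Ω·m
A = π(d/2)² = π(7.1000e-03 m)² = 1.584e-04 m²
R₍25₎ = ρL/A = (1.65×10^-8)(3300)/(1.584e-04) = 0.3438 Ω
R₍-16.5₎ = R₍25₎(1 + αΔT) = 0.3438 × (1 + 0.0038×-41.5) = 0.2896 Ω
P = I²R = (461)² × 0.2896 = 61500 W

61500 W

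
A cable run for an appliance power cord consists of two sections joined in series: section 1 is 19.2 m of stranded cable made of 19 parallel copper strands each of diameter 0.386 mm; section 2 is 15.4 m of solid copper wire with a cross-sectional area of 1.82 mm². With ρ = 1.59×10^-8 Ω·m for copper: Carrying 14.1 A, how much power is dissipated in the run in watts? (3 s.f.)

Section 1: A_strand = π(1.9300e-04)² = 1.170e-07 m²; R₁ = ρL/(N·A_s) = (1.59×10^-8)(19.2)/(19×1.170e-07) = 0.1373 Ω
Section 2: A = 1.82 mm² = 1.820e-06 m²
R₂ = (1.59×10^-8)(15.4)/(1.820e-06) = 0.1345 Ω
R = R₁ + R₂ = 0.2718 Ω
P = I²R = (14.1)² × 0.2718 = 54.0 W

54.0 W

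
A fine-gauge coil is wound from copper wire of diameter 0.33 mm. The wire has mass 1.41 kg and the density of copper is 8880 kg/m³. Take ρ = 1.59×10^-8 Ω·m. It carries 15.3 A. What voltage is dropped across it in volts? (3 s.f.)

5280 V

A = π(d/2)² = π(1.6500e-04 m)² = 8.5530e-08 m²
L = m/(density·A) = 1.41/(8880×8.5530e-08) = 1856 m
R = ρL/A = (1.59×10^-8)(1856)/(8.5530e-08) = 345.1 Ω
V = IR = 15.3 × 345.1 = 5280 V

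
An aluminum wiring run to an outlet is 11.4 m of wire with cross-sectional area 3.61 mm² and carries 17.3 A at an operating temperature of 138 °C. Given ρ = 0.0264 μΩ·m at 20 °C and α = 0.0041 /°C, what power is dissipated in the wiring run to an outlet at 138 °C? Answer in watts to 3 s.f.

37.0 W

ρ = 0.0264 μΩ·m = 2.64×10^-8 Ω·m
A = 3.61 mm² = 3.610e-06 m²
R₍20₎ = ρL/A = (2.64×10^-8)(11.4)/(3.610e-06) = 0.08337 Ω
R₍138₎ = R₍20₎(1 + αΔT) = 0.08337 × (1 + 0.0041×118) = 0.1237 Ω
P = I²R = (17.3)² × 0.1237 = 37.0 W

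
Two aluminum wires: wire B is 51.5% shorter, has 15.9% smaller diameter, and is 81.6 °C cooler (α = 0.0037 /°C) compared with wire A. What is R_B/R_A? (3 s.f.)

0.479

R ∝ ρL/d² with ρ ∝ (1+αΔT), so R_B/R_A = (1 − 51.5/100) × (1 − 15.9/100)⁻² × (1 − 0.0037×81.6)
= 0.485 × 1.414 × 0.6981 = 0.479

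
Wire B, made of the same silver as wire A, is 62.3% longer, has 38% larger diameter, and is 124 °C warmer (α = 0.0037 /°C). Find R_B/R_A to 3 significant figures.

R ∝ ρL/d² with ρ ∝ (1+αΔT), so R_B/R_A = (1 + 62.3/100) × (1 + 38/100)⁻² × (1 + 0.0037×124)
= 1.623 × 0.5251 × 1.459 = 1.24

1.24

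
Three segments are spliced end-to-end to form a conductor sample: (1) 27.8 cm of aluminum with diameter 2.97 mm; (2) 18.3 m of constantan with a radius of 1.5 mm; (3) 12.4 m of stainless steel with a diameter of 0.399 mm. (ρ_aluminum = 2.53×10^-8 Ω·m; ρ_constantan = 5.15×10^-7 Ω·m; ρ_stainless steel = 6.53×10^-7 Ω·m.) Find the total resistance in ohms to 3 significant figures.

Seg 1: A = π(d/2)² = π(1.4850e-03 m)² = 6.928e-06 m²
R_1 = (2.53×10^-8)(0.278)/(6.928e-06) = 0.001015 Ω
Seg 2: A = πr² = π(1.5000e-03 m)² = 7.069e-06 m²
R_2 = (5.15×10^-7)(18.3)/(7.069e-06) = 1.333 Ω
Seg 3: A = π(d/2)² = π(1.9950e-04 m)² = 1.250e-07 m²
R_3 = (6.53×10^-7)(12.4)/(1.250e-07) = 64.76 Ω
R_total = R_1 + R_2 + R_3 = 66.1 Ω

66.1 Ω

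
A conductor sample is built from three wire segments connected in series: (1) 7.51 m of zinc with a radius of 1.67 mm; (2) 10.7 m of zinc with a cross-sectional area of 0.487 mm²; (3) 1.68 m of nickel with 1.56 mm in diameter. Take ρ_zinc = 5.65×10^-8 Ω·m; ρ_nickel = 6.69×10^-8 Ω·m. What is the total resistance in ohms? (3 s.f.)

1.35 Ω

Seg 1: A = πr² = π(1.6700e-03 m)² = 8.762e-06 m²
R_1 = (5.65×10^-8)(7.51)/(8.762e-06) = 0.04843 Ω
Seg 2: A = 0.487 mm² = 4.870e-07 m²
R_2 = (5.65×10^-8)(10.7)/(4.870e-07) = 1.241 Ω
Seg 3: A = π(d/2)² = π(7.8000e-04 m)² = 1.911e-06 m²
R_3 = (6.69×10^-8)(1.68)/(1.911e-06) = 0.0588 Ω
R_total = R_1 + R_2 + R_3 = 1.35 Ω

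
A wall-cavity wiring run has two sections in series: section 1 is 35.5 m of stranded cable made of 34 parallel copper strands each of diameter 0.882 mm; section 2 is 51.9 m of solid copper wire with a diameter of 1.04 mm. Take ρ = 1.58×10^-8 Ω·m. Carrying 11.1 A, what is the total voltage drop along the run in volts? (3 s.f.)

11.0 V

Section 1: A_strand = π(4.4100e-04)² = 6.110e-07 m²; R₁ = ρL/(N·A_s) = (1.58×10^-8)(35.5)/(34×6.110e-07) = 0.027 Ω
Section 2: A = π(d/2)² = π(5.2000e-04 m)² = 8.495e-07 m²
R₂ = (1.58×10^-8)(51.9)/(8.495e-07) = 0.9653 Ω
R = R₁ + R₂ = 0.9923 Ω
V = IR = 11.1 × 0.9923 = 11.0 V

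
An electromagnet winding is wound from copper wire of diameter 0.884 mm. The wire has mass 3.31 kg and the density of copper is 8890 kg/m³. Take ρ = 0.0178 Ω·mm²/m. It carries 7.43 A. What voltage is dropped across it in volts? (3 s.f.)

ρ = 0.0178 Ω·mm²/m = 1.78×10^-8 Ω·m
A = π(d/2)² = π(4.4200e-04 m)² = 6.1375e-07 m²
L = m/(density·A) = 3.31/(8890×6.1375e-07) = 606.6 m
R = ρL/A = (1.78×10^-8)(606.6)/(6.1375e-07) = 17.59 Ω
V = IR = 7.43 × 17.59 = 131 V

131 V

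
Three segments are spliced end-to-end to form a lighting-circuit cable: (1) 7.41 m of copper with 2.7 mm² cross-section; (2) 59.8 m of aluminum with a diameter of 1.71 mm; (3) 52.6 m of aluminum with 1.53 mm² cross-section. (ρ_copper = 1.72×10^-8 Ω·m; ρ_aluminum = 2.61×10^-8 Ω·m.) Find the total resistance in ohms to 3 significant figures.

Seg 1: A = 2.7 mm² = 2.700e-06 m²
R_1 = (1.72×10^-8)(7.41)/(2.700e-06) = 0.0472 Ω
Seg 2: A = π(d/2)² = π(8.5500e-04 m)² = 2.297e-06 m²
R_2 = (2.61×10^-8)(59.8)/(2.297e-06) = 0.6796 Ω
Seg 3: A = 1.53 mm² = 1.530e-06 m²
R_3 = (2.61×10^-8)(52.6)/(1.530e-06) = 0.8973 Ω
R_total = R_1 + R_2 + R_3 = 1.62 Ω

1.62 Ω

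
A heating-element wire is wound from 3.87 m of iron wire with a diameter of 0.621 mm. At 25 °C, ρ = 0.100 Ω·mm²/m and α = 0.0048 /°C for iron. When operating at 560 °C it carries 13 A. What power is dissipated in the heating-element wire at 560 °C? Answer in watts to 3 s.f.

770 W

ρ = 0.100 Ω·mm²/m = 1.00×10^-7 Ω·m
A = π(d/2)² = π(3.1050e-04 m)² = 3.029e-07 m²
R₍25₎ = ρL/A = (1.00×10^-7)(3.87)/(3.029e-07) = 1.278 Ω
R₍560₎ = R₍25₎(1 + αΔT) = 1.278 × (1 + 0.0048×535) = 4.559 Ω
P = I²R = (13)² × 4.559 = 770 W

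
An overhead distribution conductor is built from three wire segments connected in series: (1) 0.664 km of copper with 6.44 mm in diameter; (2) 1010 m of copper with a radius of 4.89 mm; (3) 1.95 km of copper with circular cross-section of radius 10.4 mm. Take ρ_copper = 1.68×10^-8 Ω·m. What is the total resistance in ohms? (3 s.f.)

0.665 Ω

Seg 1: A = π(d/2)² = π(3.2200e-03 m)² = 3.257e-05 m²
R_1 = (1.68×10^-8)(664)/(3.257e-05) = 0.3425 Ω
Seg 2: A = πr² = π(4.8900e-03 m)² = 7.512e-05 m²
R_2 = (1.68×10^-8)(1010)/(7.512e-05) = 0.2259 Ω
Seg 3: A = πr² = π(1.0400e-02 m)² = 3.398e-04 m²
R_3 = (1.68×10^-8)(1950)/(3.398e-04) = 0.09641 Ω
R_total = R_1 + R_2 + R_3 = 0.665 Ω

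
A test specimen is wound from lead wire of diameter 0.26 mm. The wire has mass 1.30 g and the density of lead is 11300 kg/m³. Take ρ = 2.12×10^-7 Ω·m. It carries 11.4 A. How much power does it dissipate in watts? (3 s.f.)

A = π(d/2)² = π(1.3000e-04 m)² = 5.3093e-08 m²
L = m/(density·A) = 0.0013/(11300×5.3093e-08) = 2.167 m
R = ρL/A = (2.12×10^-7)(2.167)/(5.3093e-08) = 8.652 Ω
P = I²R = (11.4)² × 8.652 = 1120 W

1120 W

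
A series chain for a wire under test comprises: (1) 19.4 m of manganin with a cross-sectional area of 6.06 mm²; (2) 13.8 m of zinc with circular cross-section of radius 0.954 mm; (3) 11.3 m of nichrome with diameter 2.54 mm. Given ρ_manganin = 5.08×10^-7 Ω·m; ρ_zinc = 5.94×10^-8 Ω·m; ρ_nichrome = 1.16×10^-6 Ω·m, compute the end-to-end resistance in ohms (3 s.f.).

4.50 Ω

Seg 1: A = 6.06 mm² = 6.060e-06 m²
R_1 = (5.08×10^-7)(19.4)/(6.060e-06) = 1.626 Ω
Seg 2: A = πr² = π(9.5400e-04 m)² = 2.859e-06 m²
R_2 = (5.94×10^-8)(13.8)/(2.859e-06) = 0.2867 Ω
Seg 3: A = π(d/2)² = π(1.2700e-03 m)² = 5.067e-06 m²
R_3 = (1.16×10^-6)(11.3)/(5.067e-06) = 2.587 Ω
R_total = R_1 + R_2 + R_3 = 4.50 Ω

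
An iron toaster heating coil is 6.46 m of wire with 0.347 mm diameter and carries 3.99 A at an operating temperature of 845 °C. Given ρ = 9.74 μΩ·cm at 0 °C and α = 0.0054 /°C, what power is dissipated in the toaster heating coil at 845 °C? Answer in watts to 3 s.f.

589 W

ρ = 9.74 μΩ·cm = 9.74×10^-8 Ω·m
A = π(d/2)² = π(1.7350e-04 m)² = 9.457e-08 m²
R₍0₎ = ρL/A = (9.74×10^-8)(6.46)/(9.457e-08) = 6.653 Ω
R₍845₎ = R₍0₎(1 + αΔT) = 6.653 × (1 + 0.0054×845) = 37.01 Ω
P = I²R = (3.99)² × 37.01 = 589 W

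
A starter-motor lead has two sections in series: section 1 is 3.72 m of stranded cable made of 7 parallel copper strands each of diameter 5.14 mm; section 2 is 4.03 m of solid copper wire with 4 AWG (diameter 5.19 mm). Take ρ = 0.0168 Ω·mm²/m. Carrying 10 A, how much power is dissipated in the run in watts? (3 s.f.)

ρ = 0.0168 Ω·mm²/m = 1.68×10^-8 Ω·m
Section 1: A_strand = π(2.5700e-03)² = 2.075e-05 m²; R₁ = ρL/(N·A_s) = (1.68×10^-8)(3.72)/(7×2.075e-05) = 4.303×10^-4 Ω
Section 2: A = π(5.19/2 mm)² = π(2.5950e-03 m)² = 2.116e-05 m²
R₂ = (1.68×10^-8)(4.03)/(2.116e-05) = 0.0032 Ω
R = R₁ + R₂ = 0.003631 Ω
P = I²R = (10)² × 0.003631 = 0.363 W

0.363 W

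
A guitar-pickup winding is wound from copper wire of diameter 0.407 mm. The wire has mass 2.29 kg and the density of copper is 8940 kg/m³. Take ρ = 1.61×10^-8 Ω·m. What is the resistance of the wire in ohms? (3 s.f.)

A = π(d/2)² = π(2.0350e-04 m)² = 1.3010e-07 m²
L = m/(density·A) = 2.29/(8940×1.3010e-07) = 1969 m
R = ρL/A = (1.61×10^-8)(1969)/(1.3010e-07) = 244 Ω

244 Ω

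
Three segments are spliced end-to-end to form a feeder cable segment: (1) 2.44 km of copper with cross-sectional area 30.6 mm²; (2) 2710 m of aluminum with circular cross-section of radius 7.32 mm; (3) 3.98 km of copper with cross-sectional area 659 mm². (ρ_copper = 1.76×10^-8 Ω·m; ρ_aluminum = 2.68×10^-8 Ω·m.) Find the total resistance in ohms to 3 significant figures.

1.94 Ω

Seg 1: A = 30.6 mm² = 3.060e-05 m²
R_1 = (1.76×10^-8)(2440)/(3.060e-05) = 1.403 Ω
Seg 2: A = πr² = π(7.3200e-03 m)² = 1.683e-04 m²
R_2 = (2.68×10^-8)(2710)/(1.683e-04) = 0.4315 Ω
Seg 3: A = 659 mm² = 6.590e-04 m²
R_3 = (1.76×10^-8)(3980)/(6.590e-04) = 0.1063 Ω
R_total = R_1 + R_2 + R_3 = 1.94 Ω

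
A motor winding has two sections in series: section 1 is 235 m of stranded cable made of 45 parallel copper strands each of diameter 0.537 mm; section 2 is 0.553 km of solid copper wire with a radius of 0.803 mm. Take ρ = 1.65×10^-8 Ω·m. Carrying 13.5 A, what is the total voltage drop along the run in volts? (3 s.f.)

Section 1: A_strand = π(2.6850e-04)² = 2.265e-07 m²; R₁ = ρL/(N·A_s) = (1.65×10^-8)(235)/(45×2.265e-07) = 0.3805 Ω
Section 2: A = πr² = π(8.0300e-04 m)² = 2.026e-06 m²
R₂ = (1.65×10^-8)(553)/(2.026e-06) = 4.504 Ω
R = R₁ + R₂ = 4.885 Ω
V = IR = 13.5 × 4.885 = 65.9 V

65.9 V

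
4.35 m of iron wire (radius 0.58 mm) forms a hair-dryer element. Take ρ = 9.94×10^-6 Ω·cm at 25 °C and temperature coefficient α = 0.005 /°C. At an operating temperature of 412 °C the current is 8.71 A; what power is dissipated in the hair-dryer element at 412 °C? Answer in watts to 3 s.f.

91.1 W

ρ = 9.94×10^-6 Ω·cm = 9.94×10^-8 Ω·m
A = πr² = π(5.8000e-04 m)² = 1.057e-06 m²
R₍25₎ = ρL/A = (9.94×10^-8)(4.35)/(1.057e-06) = 0.4091 Ω
R₍412₎ = R₍25₎(1 + αΔT) = 0.4091 × (1 + 0.005×387) = 1.201 Ω
P = I²R = (8.71)² × 1.201 = 91.1 W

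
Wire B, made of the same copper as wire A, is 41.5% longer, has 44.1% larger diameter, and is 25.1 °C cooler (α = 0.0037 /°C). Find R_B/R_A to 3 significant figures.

R ∝ ρL/d² with ρ ∝ (1+αΔT), so R_B/R_A = (1 + 41.5/100) × (1 + 44.1/100)⁻² × (1 − 0.0037×25.1)
= 1.415 × 0.4816 × 0.9071 = 0.618

0.618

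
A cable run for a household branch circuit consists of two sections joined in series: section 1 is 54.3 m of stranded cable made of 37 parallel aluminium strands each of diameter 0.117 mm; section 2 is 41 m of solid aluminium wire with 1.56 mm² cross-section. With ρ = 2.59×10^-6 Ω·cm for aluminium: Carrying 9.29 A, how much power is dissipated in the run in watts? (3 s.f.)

364 W

ρ = 2.59×10^-6 Ω·cm = 2.59×10^-8 Ω·m
Section 1: A_strand = π(5.8500e-05)² = 1.075e-08 m²; R₁ = ρL/(N·A_s) = (2.59×10^-8)(54.3)/(37×1.075e-08) = 3.535 Ω
Section 2: A = 1.56 mm² = 1.560e-06 m²
R₂ = (2.59×10^-8)(41)/(1.560e-06) = 0.6807 Ω
R = R₁ + R₂ = 4.216 Ω
P = I²R = (9.29)² × 4.216 = 364 W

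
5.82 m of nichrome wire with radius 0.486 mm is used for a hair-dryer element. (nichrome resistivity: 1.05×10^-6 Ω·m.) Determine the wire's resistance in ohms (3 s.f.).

A = πr² = π(4.8600e-04 m)² = 7.420e-07 m²
R = ρL/A = (1.05×10^-6)(5.82 m)/(7.420e-07 m²) = 8.24 Ω

8.24 Ω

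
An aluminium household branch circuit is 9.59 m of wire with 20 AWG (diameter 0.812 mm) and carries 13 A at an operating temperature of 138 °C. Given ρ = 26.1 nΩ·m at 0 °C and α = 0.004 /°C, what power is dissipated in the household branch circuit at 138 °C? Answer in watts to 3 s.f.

127 W

ρ = 26.1 nΩ·m = 2.61×10^-8 Ω·m
A = π(0.812/2 mm)² = π(4.0600e-04 m)² = 5.178e-07 m²
R₍0₎ = ρL/A = (2.61×10^-8)(9.59)/(5.178e-07) = 0.4833 Ω
R₍138₎ = R₍0₎(1 + αΔT) = 0.4833 × (1 + 0.004×138) = 0.7502 Ω
P = I²R = (13)² × 0.7502 = 127 W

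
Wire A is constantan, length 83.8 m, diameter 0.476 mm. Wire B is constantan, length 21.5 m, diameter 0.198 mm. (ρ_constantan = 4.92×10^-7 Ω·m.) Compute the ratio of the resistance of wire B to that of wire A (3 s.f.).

R ∝ ρL/d², so R_B/R_A = (L_B/L_A) × (d_A/d_B)²
= (21.5/83.8) × (0.476/0.198)² = 1.48

1.48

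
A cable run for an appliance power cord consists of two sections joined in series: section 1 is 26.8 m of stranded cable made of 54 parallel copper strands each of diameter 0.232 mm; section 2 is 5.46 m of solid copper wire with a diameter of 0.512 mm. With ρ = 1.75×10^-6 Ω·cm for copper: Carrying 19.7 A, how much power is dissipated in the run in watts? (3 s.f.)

260 W

ρ = 1.75×10^-6 Ω·cm = 1.75×10^-8 Ω·m
Section 1: A_strand = π(1.1600e-04)² = 4.227e-08 m²; R₁ = ρL/(N·A_s) = (1.75×10^-8)(26.8)/(54×4.227e-08) = 0.2055 Ω
Section 2: A = π(d/2)² = π(2.5600e-04 m)² = 2.059e-07 m²
R₂ = (1.75×10^-8)(5.46)/(2.059e-07) = 0.4641 Ω
R = R₁ + R₂ = 0.6695 Ω
P = I²R = (19.7)² × 0.6695 = 260 W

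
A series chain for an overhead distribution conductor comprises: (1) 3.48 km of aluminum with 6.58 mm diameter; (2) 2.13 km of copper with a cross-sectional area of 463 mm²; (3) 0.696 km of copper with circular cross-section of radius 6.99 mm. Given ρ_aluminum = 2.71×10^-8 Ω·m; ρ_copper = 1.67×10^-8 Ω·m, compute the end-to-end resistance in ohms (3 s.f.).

2.93 Ω

Seg 1: A = π(d/2)² = π(3.2900e-03 m)² = 3.400e-05 m²
R_1 = (2.71×10^-8)(3480)/(3.400e-05) = 2.773 Ω
Seg 2: A = 463 mm² = 4.630e-04 m²
R_2 = (1.67×10^-8)(2130)/(4.630e-04) = 0.07683 Ω
Seg 3: A = πr² = π(6.9900e-03 m)² = 1.535e-04 m²
R_3 = (1.67×10^-8)(696)/(1.535e-04) = 0.07572 Ω
R_total = R_1 + R_2 + R_3 = 2.93 Ω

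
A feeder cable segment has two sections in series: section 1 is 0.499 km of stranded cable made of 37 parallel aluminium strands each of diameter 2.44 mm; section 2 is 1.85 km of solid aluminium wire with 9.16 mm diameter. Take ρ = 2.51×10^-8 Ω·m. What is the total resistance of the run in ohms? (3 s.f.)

0.777 Ω

Section 1: A_strand = π(1.2200e-03)² = 4.676e-06 m²; R₁ = ρL/(N·A_s) = (2.51×10^-8)(499)/(37×4.676e-06) = 0.07239 Ω
Section 2: A = π(d/2)² = π(4.5800e-03 m)² = 6.590e-05 m²
R₂ = (2.51×10^-8)(1850)/(6.590e-05) = 0.7046 Ω
R = R₁ + R₂ = 0.777 Ω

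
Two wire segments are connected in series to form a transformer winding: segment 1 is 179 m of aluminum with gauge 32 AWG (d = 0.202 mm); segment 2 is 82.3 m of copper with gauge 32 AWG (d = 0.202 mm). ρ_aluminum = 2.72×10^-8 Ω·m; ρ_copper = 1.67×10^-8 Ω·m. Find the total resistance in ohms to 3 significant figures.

195 Ω

Segment 1: A = π(0.202/2 mm)² = π(1.0100e-04 m)² = 3.205e-08 m²
R₁ = ρL/A = (2.72×10^-8)(179)/(3.205e-08) = 151.9 Ω
R₂ = (1.67×10^-8)(82.3)/(3.205e-08) = 42.89 Ω
R = R₁ + R₂ = 195 Ω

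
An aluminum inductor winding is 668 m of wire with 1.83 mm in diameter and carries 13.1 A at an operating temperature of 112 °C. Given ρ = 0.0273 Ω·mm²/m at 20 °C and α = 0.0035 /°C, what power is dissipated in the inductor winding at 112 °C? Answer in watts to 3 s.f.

1570 W

ρ = 0.0273 Ω·mm²/m = 2.73×10^-8 Ω·m
A = π(d/2)² = π(9.1500e-04 m)² = 2.630e-06 m²
R₍20₎ = ρL/A = (2.73×10^-8)(668)/(2.630e-06) = 6.933 Ω
R₍112₎ = R₍20₎(1 + αΔT) = 6.933 × (1 + 0.0035×92) = 9.166 Ω
P = I²R = (13.1)² × 9.166 = 1570 W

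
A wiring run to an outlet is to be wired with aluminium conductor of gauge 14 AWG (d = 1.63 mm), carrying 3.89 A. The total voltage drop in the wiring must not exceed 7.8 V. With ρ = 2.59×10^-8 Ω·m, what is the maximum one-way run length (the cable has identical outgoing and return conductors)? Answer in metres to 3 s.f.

80.8 m

A = π(1.63/2 mm)² = π(8.1500e-04 m)² = 2.087e-06 m²
L_max = V_max·A/(2·ρI) = (7.8)(2.087e-06)/(2×2.59×10^-8×3.89) = 80.8 m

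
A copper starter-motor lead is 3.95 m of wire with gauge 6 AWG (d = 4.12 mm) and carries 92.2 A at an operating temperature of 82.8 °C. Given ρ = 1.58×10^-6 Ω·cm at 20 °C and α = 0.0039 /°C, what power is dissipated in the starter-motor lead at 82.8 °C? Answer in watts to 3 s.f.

ρ = 1.58×10^-6 Ω·cm = 1.58×10^-8 Ω·m
A = π(4.12/2 mm)² = π(2.0600e-03 m)² = 1.333e-05 m²
R₍20₎ = ρL/A = (1.58×10^-8)(3.95)/(1.333e-05) = 0.004681 Ω
R₍82.8₎ = R₍20₎(1 + αΔT) = 0.004681 × (1 + 0.0039×62.8) = 0.005828 Ω
P = I²R = (92.2)² × 0.005828 = 49.5 W

49.5 W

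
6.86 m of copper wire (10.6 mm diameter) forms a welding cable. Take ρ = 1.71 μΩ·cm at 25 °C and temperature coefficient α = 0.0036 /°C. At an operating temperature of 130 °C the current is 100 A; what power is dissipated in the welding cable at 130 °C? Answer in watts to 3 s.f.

ρ = 1.71 μΩ·cm = 1.71×10^-8 Ω·m
A = π(d/2)² = π(5.3000e-03 m)² = 8.825e-05 m²
R₍25₎ = ρL/A = (1.71×10^-8)(6.86)/(8.825e-05) = 0.001329 Ω
R₍130₎ = R₍25₎(1 + αΔT) = 0.001329 × (1 + 0.0036×105) = 0.001832 Ω
P = I²R = (100)² × 0.001832 = 18.3 W

18.3 W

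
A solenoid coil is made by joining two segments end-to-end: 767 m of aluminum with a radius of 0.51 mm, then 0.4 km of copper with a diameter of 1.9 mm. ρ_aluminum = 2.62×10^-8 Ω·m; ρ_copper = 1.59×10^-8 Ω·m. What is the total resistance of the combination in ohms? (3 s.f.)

Segment 1: A = πr² = π(5.1000e-04 m)² = 8.171e-07 m²
R₁ = ρL/A = (2.62×10^-8)(767)/(8.171e-07) = 24.59 Ω
Segment 2: A = π(d/2)² = π(9.5000e-04 m)² = 2.835e-06 m²
R₂ = (1.59×10^-8)(400)/(2.835e-06) = 2.243 Ω
R = R₁ + R₂ = 26.8 Ω

26.8 Ω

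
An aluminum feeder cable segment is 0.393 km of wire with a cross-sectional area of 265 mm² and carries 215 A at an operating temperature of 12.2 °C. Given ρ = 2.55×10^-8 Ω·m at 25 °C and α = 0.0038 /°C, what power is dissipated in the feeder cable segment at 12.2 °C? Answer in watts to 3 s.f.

A = 265 mm² = 2.650e-04 m²
R₍25₎ = ρL/A = (2.55×10^-8)(393)/(2.650e-04) = 0.03782 Ω
R₍12.2₎ = R₍25₎(1 + αΔT) = 0.03782 × (1 + 0.0038×-12.8) = 0.03598 Ω
P = I²R = (215)² × 0.03598 = 1660 W

1660 W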